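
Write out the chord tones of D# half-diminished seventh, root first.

D♯, F♯, A, C♯

D# half-diminished seventh is a half-diminished seventh built on D♯.
- root: D♯
- minor 3rd: F♯
- diminished 5th: A
- minor 7th: C♯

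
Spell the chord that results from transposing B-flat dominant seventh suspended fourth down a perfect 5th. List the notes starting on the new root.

B-flat down a perfect 5th → E-flat. New chord: E-flat dominant seventh suspended fourth.
root → E-flat
4th (perfect 4th) → A-flat
5th (perfect 5th) → B-flat
7th (minor 7th) → D-flat

E-flat, A-flat, B-flat, D-flat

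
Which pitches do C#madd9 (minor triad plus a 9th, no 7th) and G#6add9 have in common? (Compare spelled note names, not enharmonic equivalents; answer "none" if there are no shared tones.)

C#madd9: C♯ E G♯ D♯
G#6add9: G♯ B♯ D♯ E♯ A♯
Common to both → G♯, D♯.

G♯ – D♯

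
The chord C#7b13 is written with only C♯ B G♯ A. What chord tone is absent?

E♯

The full C#7b13 chord is C♯, E♯, G♯, B, A.
Comparing with the voicing, the major 3rd (3rd) — E♯ — is absent.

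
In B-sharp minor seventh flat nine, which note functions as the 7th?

A#

B-sharp minor seventh flat nine is built on B#; its 7th is a minor 7th above the root.
A seventh above B uses the letter A, and the minor 7th above B# is A#.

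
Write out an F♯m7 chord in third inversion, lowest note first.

In root position, F♯m7 is F#–A–C#–E.
Third inversion puts the seventh (E) in the bass.

E, F#, A, C#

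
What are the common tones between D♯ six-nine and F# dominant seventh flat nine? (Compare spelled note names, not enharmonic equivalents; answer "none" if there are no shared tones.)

A#

D♯ six-nine: D# F## A# B# E#
F# dominant seventh flat nine: F# A# C# E G
Common to both → A#.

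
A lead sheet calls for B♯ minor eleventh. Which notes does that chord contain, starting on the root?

Root B-sharp, quality minor eleventh:
B-sharp — root
D-sharp — minor 3rd
F-double-sharp — perfect 5th
A-sharp — minor 7th
C-double-sharp — major 9th
E-sharp — perfect 11th

B-sharp D-sharp F-double-sharp A-sharp C-double-sharp E-sharp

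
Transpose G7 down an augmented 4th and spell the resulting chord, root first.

D♭, F, A♭, C♭

Transposed root: G → D♭ (augmented 4th down). So we spell D♭ dominant seventh:
- root: D♭
- major 3rd: F
- perfect 5th: A♭
- minor 7th: C♭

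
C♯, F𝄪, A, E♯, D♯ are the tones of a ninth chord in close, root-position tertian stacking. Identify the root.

Stacking in thirds gives D♯ – F𝄪 – A – C♯ – E♯, so D♯ is the root — D♯ dominant ninth flat five.

D♯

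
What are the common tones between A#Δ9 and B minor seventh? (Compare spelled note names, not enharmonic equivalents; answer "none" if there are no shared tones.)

A#Δ9 = A#, C##, E#, G##, B#.
B minor seventh = B, D, F#, A.
Shared: none.

none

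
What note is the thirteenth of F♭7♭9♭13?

Dbb

F♭7♭9♭13 is built on Fb; its 13th is a minor 13th above the root.
A sixth above F uses the letter D, and the minor 13th above Fb is Dbb.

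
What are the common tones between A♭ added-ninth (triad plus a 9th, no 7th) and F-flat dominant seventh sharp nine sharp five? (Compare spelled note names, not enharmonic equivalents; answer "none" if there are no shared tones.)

A♭ added-ninth: A-flat C E-flat B-flat
F-flat dominant seventh sharp nine sharp five: F-flat A-flat C E-double-flat G
Common to both → A-flat, C.

A-flat, C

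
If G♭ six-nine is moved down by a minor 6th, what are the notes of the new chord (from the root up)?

A minor 6th down from G-flat is B-flat, so the new chord is B-flat six-nine.
root → B-flat
3rd (major 3rd) → D
5th (perfect 5th) → F
6th (major 6th) → G
9th (major 9th) → C

B-flat D F G C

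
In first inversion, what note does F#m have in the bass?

F#m = F♯–A–C♯. First inversion → third in the bass = A.

A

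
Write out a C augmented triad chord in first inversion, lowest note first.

C augmented triad = C–E–G-sharp; first inversion → third (E) lowest.

E  G-sharp  C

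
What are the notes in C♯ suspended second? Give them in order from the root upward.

C#, D#, G#

C♯ suspended second: suspended second on C#.
root → C#
2nd (major 2nd) → D#
5th (perfect 5th) → G#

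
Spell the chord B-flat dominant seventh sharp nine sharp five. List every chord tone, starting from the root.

Bb  D  F#  Ab  C#

B-flat dominant seventh sharp nine sharp five: dominant seventh sharp nine sharp five on Bb.
Bb — root
D — major 3rd
F# — augmented 5th
Ab — minor 7th
C# — augmented 9th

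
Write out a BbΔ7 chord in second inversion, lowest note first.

BbΔ7 = Bb–D–F–A; second inversion → fifth (F) lowest.

F A Bb D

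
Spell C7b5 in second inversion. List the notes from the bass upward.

C7b5 = C–E–G♭–B♭; second inversion → fifth (G♭) lowest.

G♭ B♭ C E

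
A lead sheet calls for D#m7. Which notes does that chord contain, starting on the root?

D#  F#  A#  C#

Root D#, quality minor seventh:
D# — root
F# — minor 3rd
A# — perfect 5th
C# — minor 7th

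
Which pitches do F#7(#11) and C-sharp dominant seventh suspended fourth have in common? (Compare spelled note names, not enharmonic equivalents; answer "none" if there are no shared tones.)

F#, C#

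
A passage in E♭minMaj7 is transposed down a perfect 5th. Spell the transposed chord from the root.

A perfect 5th down from Eb is Ab, so the new chord is Ab minor-major seventh.
Ab — root
Cb — minor 3rd
Eb — perfect 5th
G — major 7th

Ab – Cb – Eb – G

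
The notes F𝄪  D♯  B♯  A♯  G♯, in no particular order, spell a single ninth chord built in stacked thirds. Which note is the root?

Stacking in thirds gives G♯ – B♯ – D♯ – F𝄪 – A♯, so G♯ is the root — G♯ major ninth.

G♯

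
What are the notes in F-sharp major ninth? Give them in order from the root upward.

F-sharp major ninth: major ninth on F♯.
- root: F♯
- major 3rd: A♯
- perfect 5th: C♯
- major 7th: E♯
- major 9th: G♯

F♯ A♯ C♯ E♯ G♯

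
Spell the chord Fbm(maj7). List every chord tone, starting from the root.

F♭ – A𝄫 – C♭ – E♭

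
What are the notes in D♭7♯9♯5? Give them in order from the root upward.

Root D♭, quality dominant seventh sharp nine sharp five:
D♭ — root
F — major 3rd
A — augmented 5th
C♭ — minor 7th
E — augmented 9th

D♭, F, A, C♭, E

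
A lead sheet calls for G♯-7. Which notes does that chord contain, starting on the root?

Root G#, quality minor seventh:
- root: G#
- minor 3rd: B
- perfect 5th: D#
- minor 7th: F#

G#, B, D#, F#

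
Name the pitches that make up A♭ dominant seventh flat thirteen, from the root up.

A♭ dominant seventh flat thirteen: dominant seventh flat thirteen on A-flat.
Root: A-flat
Major 3rd (3rd): C
Perfect 5th (5th): E-flat
Minor 7th (7th): G-flat
Minor 13th (13th): F-flat

A-flat – C – E-flat – G-flat – F-flat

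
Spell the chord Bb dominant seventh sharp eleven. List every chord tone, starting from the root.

Bb dominant seventh sharp eleven: dominant seventh sharp eleven on Bb.
root → Bb
3rd (major 3rd) → D
5th (perfect 5th) → F
7th (minor 7th) → Ab
11th (augmented 11th) → E

Bb D F Ab E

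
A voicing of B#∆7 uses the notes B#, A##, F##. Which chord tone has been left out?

B#∆7 = B#, D##, F##, A##. The voicing lacks the 3rd (major 3rd), D##.

D##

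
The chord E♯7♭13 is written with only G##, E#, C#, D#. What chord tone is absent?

E♯7♭13 = E#, G##, B#, D#, C#. The voicing lacks the 5th (perfect 5th), B#.

B#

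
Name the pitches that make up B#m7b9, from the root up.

B♯, D♯, F𝄪, A♯, C♯

Root B♯, quality minor seventh flat nine:
- root: B♯
- minor 3rd: D♯
- perfect 5th: F𝄪
- minor 7th: A♯
- minor 9th: C♯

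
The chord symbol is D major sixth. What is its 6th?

B

D major sixth is built on D; its 6th is a major 6th above the root.
A sixth above D uses the letter B, and the major 6th above D is B.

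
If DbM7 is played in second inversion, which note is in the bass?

DbM7 in root position is D♭–F–A♭–C.
Second inversion places the fifth in the bass, which is A♭.

A♭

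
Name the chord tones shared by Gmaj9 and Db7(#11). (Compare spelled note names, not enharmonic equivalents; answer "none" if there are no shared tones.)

Gmaj9 = G, B, D, F♯, A.
Db7(#11) = D♭, F, A♭, C♭, G.
Shared: G.

G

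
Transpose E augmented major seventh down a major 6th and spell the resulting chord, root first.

G – B – D# – F#

A major 6th down from E is G, so the new chord is G augmented major seventh.
Root: G
Major 3rd (3rd): B
Augmented 5th (5th): D#
Major 7th (7th): F#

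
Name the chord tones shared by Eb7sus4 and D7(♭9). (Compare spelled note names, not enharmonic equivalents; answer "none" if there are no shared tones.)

Eb7sus4 = E♭, A♭, B♭, D♭.
D7(♭9) = D, F♯, A, C, E♭.
Shared: E♭.

E♭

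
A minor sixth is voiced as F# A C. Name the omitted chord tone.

E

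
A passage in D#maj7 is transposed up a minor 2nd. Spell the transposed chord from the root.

E  G♯  B  D♯

D♯ up a minor 2nd → E. New chord: E major seventh.
E — root
G♯ — major 3rd
B — perfect 5th
D♯ — major 7th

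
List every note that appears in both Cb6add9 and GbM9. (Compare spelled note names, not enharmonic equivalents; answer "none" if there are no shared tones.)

Cb6add9: C♭ E♭ G♭ A♭ D♭
GbM9: G♭ B♭ D♭ F A♭
Common to both → G♭, A♭, D♭.

G♭ – A♭ – D♭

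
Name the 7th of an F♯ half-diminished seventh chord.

E

Root of F♯ half-diminished seventh = F-sharp. The 7th is a minor 7th: F-sharp up a minor 7th → E.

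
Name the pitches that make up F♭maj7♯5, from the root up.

Fb Ab C Eb

Root Fb, quality augmented major seventh:
Root: Fb
Major 3rd (3rd): Ab
Augmented 5th (5th): C
Major 7th (7th): Eb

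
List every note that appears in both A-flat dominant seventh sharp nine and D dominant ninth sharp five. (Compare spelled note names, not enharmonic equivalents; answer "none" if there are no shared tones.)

C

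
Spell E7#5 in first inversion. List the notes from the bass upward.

G# B# D E

E7#5 = E–G#–B#–D; first inversion → third (G#) lowest.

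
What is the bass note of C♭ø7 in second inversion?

Gbb

C♭ø7 in root position is Cb–Ebb–Gbb–Bbb.
Second inversion places the fifth in the bass, which is Gbb.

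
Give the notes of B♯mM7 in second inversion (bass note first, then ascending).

B♯mM7 = B#–D#–F##–A##; second inversion → fifth (F##) lowest.

F## A## B# D#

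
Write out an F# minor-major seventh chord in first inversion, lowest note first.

A, C-sharp, E-sharp, F-sharp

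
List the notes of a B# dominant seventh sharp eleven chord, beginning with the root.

B# dominant seventh sharp eleven: dominant seventh sharp eleven on B-sharp.
Root: B-sharp
Major 3rd (3rd): D-double-sharp
Perfect 5th (5th): F-double-sharp
Minor 7th (7th): A-sharp
Augmented 11th (11th): E-double-sharp

B-sharp – D-double-sharp – F-double-sharp – A-sharp – E-double-sharp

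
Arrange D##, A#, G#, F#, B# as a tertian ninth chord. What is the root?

Stacking in thirds gives G# – B# – D## – F# – A#, so G# is the root — G# dominant ninth sharp five.

G#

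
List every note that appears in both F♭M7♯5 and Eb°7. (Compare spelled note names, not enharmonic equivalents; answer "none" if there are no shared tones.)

E♭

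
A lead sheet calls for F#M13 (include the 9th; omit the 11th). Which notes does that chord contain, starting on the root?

F#, A#, C#, E#, G#, D#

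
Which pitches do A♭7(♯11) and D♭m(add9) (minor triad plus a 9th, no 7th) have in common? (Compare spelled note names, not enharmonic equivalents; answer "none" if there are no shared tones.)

A♭7(♯11) = Ab, C, Eb, Gb, D.
D♭m(add9) = Db, Fb, Ab, Eb.
Shared: Ab, Eb.

Ab, Eb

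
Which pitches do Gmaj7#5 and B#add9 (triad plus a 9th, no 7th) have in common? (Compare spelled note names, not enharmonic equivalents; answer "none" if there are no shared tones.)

Gmaj7#5 = G, B, D#, F#.
B#add9 = B#, D##, F##, C##.
Shared: none.

none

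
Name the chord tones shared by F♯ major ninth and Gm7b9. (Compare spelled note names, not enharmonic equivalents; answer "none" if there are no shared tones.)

F♯ major ninth: F♯ A♯ C♯ E♯ G♯
Gm7b9: G B♭ D F A♭
Common to both → none.

none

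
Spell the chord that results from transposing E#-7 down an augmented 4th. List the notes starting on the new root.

B D F# A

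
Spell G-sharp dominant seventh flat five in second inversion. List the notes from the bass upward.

D, F#, G#, B#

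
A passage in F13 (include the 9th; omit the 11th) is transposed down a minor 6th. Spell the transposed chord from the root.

A, C♯, E, G, B, F♯

F down a minor 6th → A. New chord: A dominant thirteenth.
A — root
C♯ — major 3rd
E — perfect 5th
G — minor 7th
B — major 9th
F♯ — major 13th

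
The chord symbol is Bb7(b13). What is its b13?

Root of Bb7(b13) = Bb. The 13th is a minor 13th: Bb up a minor 13th → Gb.

Gb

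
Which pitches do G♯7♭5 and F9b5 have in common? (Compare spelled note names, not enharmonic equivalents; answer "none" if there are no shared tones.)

G♯7♭5: G# B# D F#
F9b5: F A Cb Eb G
Common to both → none.

none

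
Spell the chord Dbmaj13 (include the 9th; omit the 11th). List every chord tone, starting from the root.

Root Db, quality major thirteenth:
root → Db
3rd (major 3rd) → F
5th (perfect 5th) → Ab
7th (major 7th) → C
9th (major 9th) → Eb
13th (major 13th) → Bb

Db  F  Ab  C  Eb  Bb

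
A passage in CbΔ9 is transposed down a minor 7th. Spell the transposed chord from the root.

Transposed root: C♭ → D♭ (minor 7th down). So we spell D♭ major ninth:
Root: D♭
Major 3rd (3rd): F
Perfect 5th (5th): A♭
Major 7th (7th): C
Major 9th (9th): E♭

D♭ F A♭ C E♭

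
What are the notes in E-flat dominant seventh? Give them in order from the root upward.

E-flat dominant seventh: dominant seventh on E-flat.
E-flat — root
G — major 3rd
B-flat — perfect 5th
D-flat — minor 7th

E-flat  G  B-flat  D-flat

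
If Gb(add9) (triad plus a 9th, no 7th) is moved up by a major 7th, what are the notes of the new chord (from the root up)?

A major 7th up from Gb is F, so the new chord is F added-ninth.
- root: F
- major 3rd: A
- perfect 5th: C
- major 9th: G

F, A, C, G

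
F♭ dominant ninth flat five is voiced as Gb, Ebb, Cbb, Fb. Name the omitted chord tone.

The full F♭ dominant ninth flat five chord is Fb, Ab, Cbb, Ebb, Gb.
Comparing with the voicing, the major 3rd (3rd) — Ab — is absent.

Ab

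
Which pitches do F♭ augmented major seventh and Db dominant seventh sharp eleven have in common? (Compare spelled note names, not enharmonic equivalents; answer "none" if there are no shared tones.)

A-flat

F♭ augmented major seventh = F-flat, A-flat, C, E-flat.
Db dominant seventh sharp eleven = D-flat, F, A-flat, C-flat, G.
Shared: A-flat.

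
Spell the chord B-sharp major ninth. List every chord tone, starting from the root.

B-sharp, D-double-sharp, F-double-sharp, A-double-sharp, C-double-sharp

Root B-sharp, quality major ninth:
Root: B-sharp
Major 3rd (3rd): D-double-sharp
Perfect 5th (5th): F-double-sharp
Major 7th (7th): A-double-sharp
Major 9th (9th): C-double-sharp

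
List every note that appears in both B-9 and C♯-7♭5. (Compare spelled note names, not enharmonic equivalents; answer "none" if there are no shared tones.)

B-9: B D F# A C#
C♯-7♭5: C# E G B
Common to both → B, C#.

B  C#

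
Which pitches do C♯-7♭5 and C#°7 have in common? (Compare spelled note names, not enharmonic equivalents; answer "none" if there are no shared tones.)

C♯-7♭5: C♯ E G B
C#°7: C♯ E G B♭
Common to both → C♯, E, G.

C♯ – E – G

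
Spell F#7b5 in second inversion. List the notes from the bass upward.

In root position, F#7b5 is F♯–A♯–C–E.
Second inversion puts the fifth (C) in the bass.

C  E  F♯  A♯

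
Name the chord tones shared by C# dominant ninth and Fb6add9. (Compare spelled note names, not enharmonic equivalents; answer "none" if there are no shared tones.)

none

C# dominant ninth: C# E# G# B D#
Fb6add9: Fb Ab Cb Db Gb
Common to both → none.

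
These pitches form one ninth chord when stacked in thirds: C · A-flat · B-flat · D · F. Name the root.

B-flat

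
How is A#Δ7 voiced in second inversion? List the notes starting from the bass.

E#, G##, A#, C##

A#Δ7 = A#–C##–E#–G##; second inversion → fifth (E#) lowest.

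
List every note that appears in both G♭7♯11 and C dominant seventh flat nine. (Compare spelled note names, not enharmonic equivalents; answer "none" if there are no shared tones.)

G♭7♯11: G♭ B♭ D♭ F♭ C
C dominant seventh flat nine: C E G B♭ D♭
Common to both → B♭, D♭, C.

B♭  D♭  C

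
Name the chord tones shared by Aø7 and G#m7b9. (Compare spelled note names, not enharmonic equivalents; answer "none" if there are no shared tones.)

Aø7: A C Eb G
G#m7b9: G# B D# F# A
Common to both → A.

A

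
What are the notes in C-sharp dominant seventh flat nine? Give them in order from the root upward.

C#, E#, G#, B, D

C-sharp dominant seventh flat nine is a dominant seventh flat nine built on C#.
root → C#
3rd (major 3rd) → E#
5th (perfect 5th) → G#
7th (minor 7th) → B
9th (minor 9th) → D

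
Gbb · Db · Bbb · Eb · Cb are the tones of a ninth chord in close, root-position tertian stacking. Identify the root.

Cb

Arranged so that each adjacent pair is a third by letter name: Cb – Eb – Gbb – Bbb – Db.
The bottom of that stack, Cb, is the root (this is Cb dominant ninth flat five).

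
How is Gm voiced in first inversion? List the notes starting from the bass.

Bb, D, G

In root position, Gm is G–Bb–D.
First inversion puts the third (Bb) in the bass.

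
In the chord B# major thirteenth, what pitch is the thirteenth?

G-double-sharp

B# major thirteenth is built on B-sharp; its 13th is a major 13th above the root.
A sixth above B uses the letter G, and the major 13th above B-sharp is G-double-sharp.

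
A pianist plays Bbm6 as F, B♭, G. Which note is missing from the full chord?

D♭

The full Bbm6 chord is B♭, D♭, F, G.
Comparing with the voicing, the minor 3rd (3rd) — D♭ — is absent.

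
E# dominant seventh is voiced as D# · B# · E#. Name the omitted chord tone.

The full E# dominant seventh chord is E#, G##, B#, D#.
Comparing with the voicing, the major 3rd (3rd) — G## — is absent.

G##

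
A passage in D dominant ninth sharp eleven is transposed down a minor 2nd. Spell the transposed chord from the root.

C♯ E♯ G♯ B D♯ F𝄪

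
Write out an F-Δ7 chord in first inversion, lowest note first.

Ab – C – E – F

F-Δ7 = F–Ab–C–E; first inversion → third (Ab) lowest.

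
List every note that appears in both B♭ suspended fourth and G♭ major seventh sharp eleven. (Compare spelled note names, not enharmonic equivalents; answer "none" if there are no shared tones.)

B♭ suspended fourth: B-flat E-flat F
G♭ major seventh sharp eleven: G-flat B-flat D-flat F C
Common to both → B-flat, F.

B-flat, F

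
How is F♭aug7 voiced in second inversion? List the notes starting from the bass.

F♭aug7 = Fb–Ab–C–Ebb; second inversion → fifth (C) lowest.

C  Ebb  Fb  Ab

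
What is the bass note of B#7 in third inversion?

A#

B#7 = B#–D##–F##–A#. Third inversion → seventh in the bass = A#.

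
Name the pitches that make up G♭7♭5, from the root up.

Root Gb, quality dominant seventh flat five:
root → Gb
3rd (major 3rd) → Bb
5th (diminished 5th) → Dbb
7th (minor 7th) → Fb

Gb  Bb  Dbb  Fb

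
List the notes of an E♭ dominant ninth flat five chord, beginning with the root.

E♭  G  B𝄫  D♭  F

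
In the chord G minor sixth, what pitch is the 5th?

D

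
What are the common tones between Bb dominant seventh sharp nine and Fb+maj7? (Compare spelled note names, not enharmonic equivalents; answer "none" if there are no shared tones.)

Ab

Bb dominant seventh sharp nine = Bb, D, F, Ab, C#.
Fb+maj7 = Fb, Ab, C, Eb.
Shared: Ab.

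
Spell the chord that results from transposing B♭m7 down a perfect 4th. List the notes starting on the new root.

F – Ab – C – Eb

Bb down a perfect 4th → F. New chord: F minor seventh.
F — root
Ab — minor 3rd
C — perfect 5th
Eb — minor 7th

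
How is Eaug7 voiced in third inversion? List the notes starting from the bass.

In root position, Eaug7 is E–G#–B#–D.
Third inversion puts the seventh (D) in the bass.

D – E – G# – B#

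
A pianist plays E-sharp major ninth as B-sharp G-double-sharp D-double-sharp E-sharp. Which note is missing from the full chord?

F-double-sharp

The full E-sharp major ninth chord is E-sharp, G-double-sharp, B-sharp, D-double-sharp, F-double-sharp.
Comparing with the voicing, the major 9th (9th) — F-double-sharp — is absent.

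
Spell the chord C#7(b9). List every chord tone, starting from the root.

C#  E#  G#  B  D

C#7(b9): dominant seventh flat nine on C#.
Root: C#
Major 3rd (3rd): E#
Perfect 5th (5th): G#
Minor 7th (7th): B
Minor 9th (9th): D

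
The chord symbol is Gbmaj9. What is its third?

B♭

Root of Gbmaj9 = G♭. The 3rd is a major 3rd: G♭ up a major 3rd → B♭.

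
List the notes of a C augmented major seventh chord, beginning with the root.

Root C, quality augmented major seventh:
root → C
3rd (major 3rd) → E
5th (augmented 5th) → G-sharp
7th (major 7th) → B

C, E, G-sharp, B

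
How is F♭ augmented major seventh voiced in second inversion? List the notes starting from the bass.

F♭ augmented major seventh = F♭–A♭–C–E♭; second inversion → fifth (C) lowest.

C – E♭ – F♭ – A♭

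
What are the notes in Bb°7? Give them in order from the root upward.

Bb°7 is a diminished seventh built on Bb.
Root: Bb
Minor 3rd (3rd): Db
Diminished 5th (5th): Fb
Diminished 7th (7th): Abb

Bb, Db, Fb, Abb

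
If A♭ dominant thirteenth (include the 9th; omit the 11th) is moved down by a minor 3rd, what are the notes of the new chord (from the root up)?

F A C E-flat G D

Transposed root: A-flat → F (minor 3rd down). So we spell F dominant thirteenth:
- root: F
- major 3rd: A
- perfect 5th: C
- minor 7th: E-flat
- major 9th: G
- major 13th: D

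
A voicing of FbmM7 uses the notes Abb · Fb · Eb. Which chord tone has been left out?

Cb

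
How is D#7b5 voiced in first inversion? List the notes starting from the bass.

F𝄪 A C♯ D♯

D#7b5 = D♯–F𝄪–A–C♯; first inversion → third (F𝄪) lowest.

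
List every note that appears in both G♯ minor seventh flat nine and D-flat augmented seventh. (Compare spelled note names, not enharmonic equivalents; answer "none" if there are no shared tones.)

A

G♯ minor seventh flat nine = G-sharp, B, D-sharp, F-sharp, A.
D-flat augmented seventh = D-flat, F, A, C-flat.
Shared: A.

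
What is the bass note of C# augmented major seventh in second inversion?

G-double-sharp

C# augmented major seventh = C-sharp–E-sharp–G-double-sharp–B-sharp. Second inversion → fifth in the bass = G-double-sharp.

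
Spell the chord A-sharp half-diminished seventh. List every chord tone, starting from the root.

Root A#, quality half-diminished seventh:
root → A#
3rd (minor 3rd) → C#
5th (diminished 5th) → E
7th (minor 7th) → G#

A#  C#  E  G#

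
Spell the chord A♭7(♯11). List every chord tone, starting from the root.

Ab, C, Eb, Gb, D

A♭7(♯11): dominant seventh sharp eleven on Ab.
- root: Ab
- major 3rd: C
- perfect 5th: Eb
- minor 7th: Gb
- augmented 11th: D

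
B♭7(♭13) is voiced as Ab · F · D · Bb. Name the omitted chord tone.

B♭7(♭13) = Bb, D, F, Ab, Gb. The voicing lacks the 13th (minor 13th), Gb.

Gb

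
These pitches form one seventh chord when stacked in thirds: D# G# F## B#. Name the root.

G#

Stacking in thirds gives G# – B# – D# – F##, so G# is the root — G# major seventh.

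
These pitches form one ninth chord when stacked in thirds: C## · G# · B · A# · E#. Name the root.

A#

Arranged so that each adjacent pair is a third by letter name: A# – C## – E# – G# – B.
The bottom of that stack, A#, is the root (this is A# dominant seventh flat nine).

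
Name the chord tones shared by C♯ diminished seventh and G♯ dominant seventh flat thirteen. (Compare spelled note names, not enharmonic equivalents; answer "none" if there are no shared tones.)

E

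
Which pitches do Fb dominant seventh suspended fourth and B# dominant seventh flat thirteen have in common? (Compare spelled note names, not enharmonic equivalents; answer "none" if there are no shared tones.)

Fb dominant seventh suspended fourth: F-flat B-double-flat C-flat E-double-flat
B# dominant seventh flat thirteen: B-sharp D-double-sharp F-double-sharp A-sharp G-sharp
Common to both → none.

none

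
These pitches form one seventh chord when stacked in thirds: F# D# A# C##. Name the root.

Arranged so that each adjacent pair is a third by letter name: D# – F# – A# – C##.
The bottom of that stack, D#, is the root (this is D# minor-major seventh).

D#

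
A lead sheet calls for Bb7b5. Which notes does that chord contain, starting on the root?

Bb7b5: dominant seventh flat five on Bb.
root → Bb
3rd (major 3rd) → D
5th (diminished 5th) → Fb
7th (minor 7th) → Ab

Bb D Fb Ab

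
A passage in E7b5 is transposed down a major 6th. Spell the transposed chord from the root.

A major 6th down from E is G, so the new chord is G dominant seventh flat five.
- root: G
- major 3rd: B
- diminished 5th: Db
- minor 7th: F

G  B  Db  F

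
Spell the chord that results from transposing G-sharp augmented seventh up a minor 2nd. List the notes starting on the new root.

Transposed root: G♯ → A (minor 2nd up). So we spell A augmented seventh:
A — root
C♯ — major 3rd
E♯ — augmented 5th
G — minor 7th

A C♯ E♯ G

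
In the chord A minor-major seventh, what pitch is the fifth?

E

Root of A minor-major seventh = A. The 5th is a perfect 5th: A up a perfect 5th → E.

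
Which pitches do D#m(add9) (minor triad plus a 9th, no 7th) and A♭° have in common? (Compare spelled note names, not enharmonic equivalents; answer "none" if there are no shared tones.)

D#m(add9) = D#, F#, A#, E#.
A♭° = Ab, Cb, Ebb.
Shared: none.

none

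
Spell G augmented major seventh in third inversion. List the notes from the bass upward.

F-sharp, G, B, D-sharp

G augmented major seventh = G–B–D-sharp–F-sharp; third inversion → seventh (F-sharp) lowest.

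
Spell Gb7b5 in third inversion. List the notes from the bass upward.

Fb – Gb – Bb – Dbb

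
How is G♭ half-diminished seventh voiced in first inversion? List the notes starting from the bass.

B-double-flat D-double-flat F-flat G-flat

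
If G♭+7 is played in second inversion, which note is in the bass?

G♭+7 = G♭–B♭–D–F♭. Second inversion → fifth in the bass = D.

D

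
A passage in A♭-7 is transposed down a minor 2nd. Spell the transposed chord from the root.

G, Bb, D, F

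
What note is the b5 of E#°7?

Root of E#°7 = E#. The 5th is a diminished 5th: E# up a diminished 5th → B.

B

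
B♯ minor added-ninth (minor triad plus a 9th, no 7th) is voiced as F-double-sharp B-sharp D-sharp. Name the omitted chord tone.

C-double-sharp

B♯ minor added-ninth = B-sharp, D-sharp, F-double-sharp, C-double-sharp. The voicing lacks the 9th (major 9th), C-double-sharp.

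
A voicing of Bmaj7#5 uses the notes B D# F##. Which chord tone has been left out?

A#

The full Bmaj7#5 chord is B, D#, F##, A#.
Comparing with the voicing, the major 7th (7th) — A# — is absent.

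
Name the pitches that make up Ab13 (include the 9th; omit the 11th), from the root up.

Ab  C  Eb  Gb  Bb  F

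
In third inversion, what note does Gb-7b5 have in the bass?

F♭

Gb-7b5 in root position is G♭–B𝄫–D𝄫–F♭.
Third inversion places the seventh in the bass, which is F♭.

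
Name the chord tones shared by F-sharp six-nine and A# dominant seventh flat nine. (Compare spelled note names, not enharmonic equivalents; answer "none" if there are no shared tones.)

F-sharp six-nine = F-sharp, A-sharp, C-sharp, D-sharp, G-sharp.
A# dominant seventh flat nine = A-sharp, C-double-sharp, E-sharp, G-sharp, B.
Shared: A-sharp, G-sharp.

A-sharp, G-sharp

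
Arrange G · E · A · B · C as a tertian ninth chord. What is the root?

A

Arranged so that each adjacent pair is a third by letter name: A – C – E – G – B.
The bottom of that stack, A, is the root (this is A minor ninth).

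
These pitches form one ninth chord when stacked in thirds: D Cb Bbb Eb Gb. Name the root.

Cb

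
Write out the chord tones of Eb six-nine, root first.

Eb six-nine: six-nine on E♭.
Root: E♭
Major 3rd (3rd): G
Perfect 5th (5th): B♭
Major 6th (6th): C
Major 9th (9th): F

E♭, G, B♭, C, F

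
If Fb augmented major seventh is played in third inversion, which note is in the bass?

E♭

Fb augmented major seventh = F♭–A♭–C–E♭. Third inversion → seventh in the bass = E♭.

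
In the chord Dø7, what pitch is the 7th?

C

Dø7 is built on D; its 7th is a minor 7th above the root.
A seventh above D uses the letter C, and the minor 7th above D is C.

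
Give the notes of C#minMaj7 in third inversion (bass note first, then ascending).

B#  C#  E  G#

C#minMaj7 = C#–E–G#–B#; third inversion → seventh (B#) lowest.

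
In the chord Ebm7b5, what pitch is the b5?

Bbb

Root of Ebm7b5 = Eb. The 5th is a diminished 5th: Eb up a diminished 5th → Bbb.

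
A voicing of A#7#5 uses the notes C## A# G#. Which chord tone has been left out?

The full A#7#5 chord is A#, C##, E##, G#.
Comparing with the voicing, the augmented 5th (5th) — E## — is absent.

E##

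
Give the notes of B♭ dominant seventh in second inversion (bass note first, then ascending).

F  A-flat  B-flat  D

In root position, B♭ dominant seventh is B-flat–D–F–A-flat.
Second inversion puts the fifth (F) in the bass.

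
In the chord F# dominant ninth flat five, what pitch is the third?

F# dominant ninth flat five is built on F-sharp; its 3rd is a major 3rd above the root.
A third above F uses the letter A, and the major 3rd above F-sharp is A-sharp.

A-sharp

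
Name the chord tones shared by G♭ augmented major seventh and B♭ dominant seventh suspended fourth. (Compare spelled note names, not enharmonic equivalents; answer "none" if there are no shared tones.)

B-flat  F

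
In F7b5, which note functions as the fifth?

F7b5 is built on F; its 5th is a diminished 5th above the root.
A fifth above F uses the letter C, and the diminished 5th above F is Cb.

Cb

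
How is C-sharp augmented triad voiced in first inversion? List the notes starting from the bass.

E♯, G𝄪, C♯

C-sharp augmented triad = C♯–E♯–G𝄪; first inversion → third (E♯) lowest.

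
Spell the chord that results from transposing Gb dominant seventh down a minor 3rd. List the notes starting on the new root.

E-flat G B-flat D-flat

Transposed root: G-flat → E-flat (minor 3rd down). So we spell E-flat dominant seventh:
Root: E-flat
Major 3rd (3rd): G
Perfect 5th (5th): B-flat
Minor 7th (7th): D-flat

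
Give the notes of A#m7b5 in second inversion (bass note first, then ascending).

E, G#, A#, C#

A#m7b5 = A#–C#–E–G#; second inversion → fifth (E) lowest.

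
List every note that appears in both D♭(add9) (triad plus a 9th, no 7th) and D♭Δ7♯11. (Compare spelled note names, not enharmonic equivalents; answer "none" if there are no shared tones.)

D♭(add9): Db F Ab Eb
D♭Δ7♯11: Db F Ab C G
Common to both → Db, F, Ab.

Db, F, Ab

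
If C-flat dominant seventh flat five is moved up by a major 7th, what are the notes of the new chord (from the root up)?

Transposed root: Cb → Bb (major 7th up). So we spell Bb dominant seventh flat five:
Bb — root
D — major 3rd
Fb — diminished 5th
Ab — minor 7th

Bb  D  Fb  Ab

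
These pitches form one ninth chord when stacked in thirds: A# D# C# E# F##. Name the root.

D#

Stacking in thirds gives D# – F## – A# – C# – E#, so D# is the root — D# dominant ninth.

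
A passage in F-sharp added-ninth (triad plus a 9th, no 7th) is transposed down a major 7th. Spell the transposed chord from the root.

G, B, D, A

Transposed root: F# → G (major 7th down). So we spell G added-ninth:
G — root
B — major 3rd
D — perfect 5th
A — major 9th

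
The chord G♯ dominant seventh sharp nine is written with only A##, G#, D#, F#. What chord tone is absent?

G♯ dominant seventh sharp nine = G#, B#, D#, F#, A##. The voicing lacks the 3rd (major 3rd), B#.

B#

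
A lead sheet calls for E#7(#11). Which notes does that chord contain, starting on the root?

E# G## B# D# A##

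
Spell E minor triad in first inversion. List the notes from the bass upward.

E minor triad = E–G–B; first inversion → third (G) lowest.

G  B  E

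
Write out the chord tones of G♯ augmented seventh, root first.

G♯ augmented seventh is an augmented seventh built on G-sharp.
G-sharp — root
B-sharp — major 3rd
D-double-sharp — augmented 5th
F-sharp — minor 7th

G-sharp, B-sharp, D-double-sharp, F-sharp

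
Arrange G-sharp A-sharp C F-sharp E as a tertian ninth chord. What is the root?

F-sharp

Stacking in thirds gives F-sharp – A-sharp – C – E – G-sharp, so F-sharp is the root — F-sharp dominant ninth flat five.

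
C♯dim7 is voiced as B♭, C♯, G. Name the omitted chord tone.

C♯dim7 = C♯, E, G, B♭. The voicing lacks the 3rd (minor 3rd), E.

E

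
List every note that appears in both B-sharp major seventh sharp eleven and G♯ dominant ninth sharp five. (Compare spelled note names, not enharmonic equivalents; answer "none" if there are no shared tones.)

B-sharp – D-double-sharp

B-sharp major seventh sharp eleven: B-sharp D-double-sharp F-double-sharp A-double-sharp E-double-sharp
G♯ dominant ninth sharp five: G-sharp B-sharp D-double-sharp F-sharp A-sharp
Common to both → B-sharp, D-double-sharp.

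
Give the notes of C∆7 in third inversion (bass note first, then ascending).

B  C  E  G

C∆7 = C–E–G–B; third inversion → seventh (B) lowest.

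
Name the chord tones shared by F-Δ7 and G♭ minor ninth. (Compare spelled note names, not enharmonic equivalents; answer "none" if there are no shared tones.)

F-Δ7: F Ab C E
G♭ minor ninth: Gb Bbb Db Fb Ab
Common to both → Ab.

Ab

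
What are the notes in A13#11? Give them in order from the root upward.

A – C# – E – G – B – D# – F#

A13#11 is a dominant thirteenth sharp eleven built on A.
A — root
C# — major 3rd
E — perfect 5th
G — minor 7th
B — major 9th
D# — augmented 11th
F# — major 13th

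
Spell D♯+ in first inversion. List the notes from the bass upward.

F##  A##  D#

D♯+ = D#–F##–A##; first inversion → third (F##) lowest.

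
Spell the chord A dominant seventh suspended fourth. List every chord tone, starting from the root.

A dominant seventh suspended fourth: dominant seventh suspended fourth on A.
- root: A
- perfect 4th: D
- perfect 5th: E
- minor 7th: G

A – D – E – G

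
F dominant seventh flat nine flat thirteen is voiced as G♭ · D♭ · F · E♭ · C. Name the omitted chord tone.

A

F dominant seventh flat nine flat thirteen = F, A, C, E♭, G♭, D♭. The voicing lacks the 3rd (major 3rd), A.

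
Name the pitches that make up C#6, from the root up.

C#6 is a major sixth built on C#.
Root: C#
Major 3rd (3rd): E#
Perfect 5th (5th): G#
Major 6th (6th): A#

C#, E#, G#, A#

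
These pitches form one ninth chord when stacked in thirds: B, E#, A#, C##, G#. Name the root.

A#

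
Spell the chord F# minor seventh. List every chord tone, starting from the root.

F#, A, C#, E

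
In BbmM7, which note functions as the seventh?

A

Root of BbmM7 = Bb. The 7th is a major 7th: Bb up a major 7th → A.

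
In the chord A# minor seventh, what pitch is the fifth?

E#

A# minor seventh is built on A#; its 5th is a perfect 5th above the root.
A fifth above A uses the letter E, and the perfect 5th above A# is E#.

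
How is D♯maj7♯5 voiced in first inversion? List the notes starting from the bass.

F## A## C## D#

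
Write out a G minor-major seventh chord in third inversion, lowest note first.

F-sharp – G – B-flat – D

G minor-major seventh = G–B-flat–D–F-sharp; third inversion → seventh (F-sharp) lowest.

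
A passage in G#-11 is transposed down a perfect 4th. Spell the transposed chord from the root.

D#, F#, A#, C#, E#, G#

G# down a perfect 4th → D#. New chord: D# minor eleventh.
D# — root
F# — minor 3rd
A# — perfect 5th
C# — minor 7th
E# — major 9th
G# — perfect 11th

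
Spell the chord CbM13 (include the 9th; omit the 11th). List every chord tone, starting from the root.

CbM13 is a major thirteenth built on Cb.
Cb — root
Eb — major 3rd
Gb — perfect 5th
Bb — major 7th
Db — major 9th
Ab — major 13th

Cb  Eb  Gb  Bb  Db  Ab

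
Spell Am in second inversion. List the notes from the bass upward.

Am = A–C–E; second inversion → fifth (E) lowest.

E, A, C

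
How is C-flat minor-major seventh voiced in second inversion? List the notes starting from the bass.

In root position, C-flat minor-major seventh is Cb–Ebb–Gb–Bb.
Second inversion puts the fifth (Gb) in the bass.

Gb, Bb, Cb, Ebb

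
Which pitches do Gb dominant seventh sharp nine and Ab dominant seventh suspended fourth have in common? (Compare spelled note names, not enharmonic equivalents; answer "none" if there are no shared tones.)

Gb dominant seventh sharp nine: G-flat B-flat D-flat F-flat A
Ab dominant seventh suspended fourth: A-flat D-flat E-flat G-flat
Common to both → G-flat, D-flat.

G-flat, D-flat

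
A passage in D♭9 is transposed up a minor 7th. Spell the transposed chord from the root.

Transposed root: Db → Cb (minor 7th up). So we spell Cb dominant ninth:
root → Cb
3rd (major 3rd) → Eb
5th (perfect 5th) → Gb
7th (minor 7th) → Bbb
9th (major 9th) → Db

Cb  Eb  Gb  Bbb  Db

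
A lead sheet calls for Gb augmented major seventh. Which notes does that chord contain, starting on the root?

Gb augmented major seventh: augmented major seventh on Gb.
- root: Gb
- major 3rd: Bb
- augmented 5th: D
- major 7th: F

Gb, Bb, D, F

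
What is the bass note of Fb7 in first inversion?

Fb7 in root position is Fb–Ab–Cb–Ebb.
First inversion places the third in the bass, which is Ab.

Ab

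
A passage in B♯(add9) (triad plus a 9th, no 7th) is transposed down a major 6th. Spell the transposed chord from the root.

Transposed root: B# → D# (major 6th down). So we spell D# added-ninth:
- root: D#
- major 3rd: F##
- perfect 5th: A#
- major 9th: E#

D#  F##  A#  E#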